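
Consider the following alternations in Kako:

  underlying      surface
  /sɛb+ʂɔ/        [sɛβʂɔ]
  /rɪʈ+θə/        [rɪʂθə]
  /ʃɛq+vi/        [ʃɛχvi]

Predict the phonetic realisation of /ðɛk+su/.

[ðɛxsu]

The data show regressive manner assimilation: /b/ → [β] before /ʂ/; /ʈ/ → [ʂ] before /θ/; /q/ → [χ] before /v/. In each pair only manner changes, matching the following consonant, while place and voice stay constant.
The rule targets /k/ (voiceless velar stop), which sits before the trigger /s/ (fricative).
A voiceless velar fricative is [x], so the surface segment is [x].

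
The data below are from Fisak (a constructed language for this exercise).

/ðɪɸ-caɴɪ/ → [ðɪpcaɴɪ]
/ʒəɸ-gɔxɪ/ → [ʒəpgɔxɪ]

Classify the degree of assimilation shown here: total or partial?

partial assimilation

Underlying /ɸ/ is realised as [p] next to /c/; /c/ itself does not change.
/ɸ/ is a fricative while /c/ is a stop; the output [p] is a stop, matching the trigger — so the feature that spreads is manner.
Place and voice are unchanged, so the assimilation is partial, not total.
The other alternating form patterns the same way: /ɸ/ → [p] before /g/ (fricative → stop, matching a stop) — only manner changes, and always toward the following segment.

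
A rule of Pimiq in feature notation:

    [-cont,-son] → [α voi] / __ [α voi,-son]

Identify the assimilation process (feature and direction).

The rule copies [voi] from the environment onto the target, so the assimilating feature is voicing.
Since the environment is written after the underscore, the trigger follows the target; the direction is regressive.

regressive voicing assimilation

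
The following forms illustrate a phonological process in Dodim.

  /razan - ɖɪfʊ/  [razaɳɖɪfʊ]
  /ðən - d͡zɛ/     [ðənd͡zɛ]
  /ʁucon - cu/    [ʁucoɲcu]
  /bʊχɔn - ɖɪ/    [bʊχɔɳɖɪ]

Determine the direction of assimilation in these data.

Comparing underlying and surface forms, /n/ → [ɳ] is the alternation; the neighbouring /ɖ/ is constant.
/n/ is alveolar while /ɖ/ is retroflex; the output [ɳ] is retroflex, matching the trigger — so the feature that spreads is place.
Checking the remaining alternation: /n/ → [ɲ] before /c/ (alveolar → palatal, matching palatal) — only place changes, and always toward the following segment.
Nothing changes in [ðənd͡zɛ]: there the adjacent consonants already agree in place (/n/ and /d͡z/ are both alveolar), so this form is consistent with the same rule.
The trigger is the following segment, so the direction is regressive (anticipatory).

regressive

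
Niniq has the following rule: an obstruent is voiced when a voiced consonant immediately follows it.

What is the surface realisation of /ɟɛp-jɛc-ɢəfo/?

The rule targets /p/ (voiceless bilabial stop), which sits before the trigger /j/ (voiced).
A voiced bilabial stop is [b], so the surface segment is [b].
The same rule applies at the second boundary: /c/ → [ɟ] next to /ɢ/.

[ɟɛbjɛɟɢəfo]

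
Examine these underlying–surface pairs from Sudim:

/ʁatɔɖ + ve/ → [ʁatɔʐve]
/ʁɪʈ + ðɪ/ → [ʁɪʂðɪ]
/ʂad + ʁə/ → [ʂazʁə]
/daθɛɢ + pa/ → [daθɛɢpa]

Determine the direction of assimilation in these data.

Comparing underlying and surface forms, /ɖ/ → [ʐ] is the alternation; the neighbouring /v/ is constant.
/ɖ/ is a stop while /v/ is a fricative; the output [ʐ] is a fricative, matching the trigger — so the feature that spreads is manner.
The other alternating forms pattern the same way: /ʈ/ → [ʂ] before /ð/ (stop → fricative, matching a fricative); /d/ → [z] before /ʁ/ (stop → fricative, matching a fricative) — only manner changes, and always toward the following segment.
No alternation appears in [daθɛɢpa]: there the adjacent consonants already agree in manner (/ɢ/ and /p/ are both stops), so this form is consistent with the same rule.
The trigger is the following segment, so the direction is regressive (anticipatory).

regressive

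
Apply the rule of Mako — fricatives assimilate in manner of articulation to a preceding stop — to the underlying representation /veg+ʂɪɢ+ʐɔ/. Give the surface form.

[vegʈɪɢɖɔ]

The rule targets /ʂ/ (voiceless retroflex fricative), which sits after the trigger /g/ (stop).
A voiceless retroflex stop is [ʈ], so the surface segment is [ʈ].
The same rule applies at the second boundary: /ʐ/ → [ɖ] next to /ɢ/.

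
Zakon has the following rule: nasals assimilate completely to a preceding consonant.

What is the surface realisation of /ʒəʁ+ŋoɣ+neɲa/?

[ʒəʁʁoɣɣeɲa]

/ŋ/ is the segment targeted by the rule; it sits immediately after /ʁ/, so it assimilates completely and surfaces as [ʁ].
At the second juncture, /n/ likewise becomes [ɣ] adjacent to /ɣ/.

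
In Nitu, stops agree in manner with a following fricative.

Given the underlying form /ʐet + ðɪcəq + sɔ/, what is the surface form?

[ʐesðɪcəχsɔ]

The rule targets /t/ (voiceless alveolar stop), which sits before the trigger /ð/ (fricative).
The voiceless alveolar fricative is [s], so /t/ → [s].
The same rule applies at the second boundary: /q/ → [χ] next to /s/.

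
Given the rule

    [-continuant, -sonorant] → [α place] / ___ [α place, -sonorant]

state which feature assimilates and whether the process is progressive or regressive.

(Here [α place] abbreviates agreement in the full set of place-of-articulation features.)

The shared variable α links the value of the place features (abbreviated [place]) on the target to the same value on the neighbouring segment, so place is the feature that assimilates.
The conditioning segment sits to the right of the focus bar, meaning the trigger follows the segment that changes — regressive assimilation.

regressive place assimilation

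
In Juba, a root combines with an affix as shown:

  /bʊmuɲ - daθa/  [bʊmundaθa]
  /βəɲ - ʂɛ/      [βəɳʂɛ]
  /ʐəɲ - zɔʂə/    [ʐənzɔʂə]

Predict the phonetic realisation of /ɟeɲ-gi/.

The data show regressive place assimilation: /ɲ/ → [n] before /d/; /ɲ/ → [ɳ] before /ʂ/; /ɲ/ → [n] before /z/. In each pair only place changes, matching the following consonant, while manner and voice stay constant.
The rule targets /ɲ/ (voiced palatal nasal), which sits before the trigger /g/ (velar).
Changing only its place to velar gives [ŋ] — the voiced velar nasal.

[ɟeŋgi]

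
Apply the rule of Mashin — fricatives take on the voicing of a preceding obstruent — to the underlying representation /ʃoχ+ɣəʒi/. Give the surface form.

The rule targets /ɣ/ (voiced velar fricative), which sits after the trigger /χ/ (voiceless).
Changing only its voicing to voiceless gives [x] — the voiceless velar fricative.

[ʃoχxəʒi]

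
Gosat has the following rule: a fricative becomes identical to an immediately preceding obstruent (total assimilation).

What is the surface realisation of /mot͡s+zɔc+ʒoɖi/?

[mot͡st͡sɔccoɖi]

/z/ is the segment targeted by the rule; it sits immediately after /t͡s/, so it assimilates completely and surfaces as [t͡s].
At the second juncture, /ʒ/ likewise becomes [c] adjacent to /c/.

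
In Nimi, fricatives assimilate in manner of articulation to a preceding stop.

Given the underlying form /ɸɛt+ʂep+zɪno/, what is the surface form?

[ɸɛtʈepdɪno]

The rule targets /ʂ/ (voiceless retroflex fricative), which sits after the trigger /t/ (stop).
The voiceless retroflex stop is [ʈ], so /ʂ/ → [ʈ].
The same rule applies at the second boundary: /z/ → [d] next to /p/.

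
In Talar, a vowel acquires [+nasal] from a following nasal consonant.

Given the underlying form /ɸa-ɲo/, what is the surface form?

The vowel /a/ is adjacent to the following nasal /ɲ/, so it acquires [+nasal] and surfaces as [ã].

[ɸãɲo]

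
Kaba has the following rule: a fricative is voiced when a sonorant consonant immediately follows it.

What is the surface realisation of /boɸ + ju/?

[boβju]

/ɸ/ is a voiceless bilabial fricative. The following trigger /j/ is voiced, so /ɸ/ must become voiced as well.
Changing only its voicing to voiced gives [β] — the voiced bilabial fricative.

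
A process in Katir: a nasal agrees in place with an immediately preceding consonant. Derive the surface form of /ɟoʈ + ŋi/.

/ŋ/ is a voiced velar nasal. The preceding trigger /ʈ/ is retroflex, so /ŋ/ must become retroflex as well.
The voiced retroflex nasal is [ɳ], so /ŋ/ → [ɳ].

[ɟoʈɳi]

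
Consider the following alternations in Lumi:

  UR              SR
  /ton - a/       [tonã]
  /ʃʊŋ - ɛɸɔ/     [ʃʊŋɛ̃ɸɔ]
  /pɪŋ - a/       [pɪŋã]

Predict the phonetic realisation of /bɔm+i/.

[bɔmĩ]

The data show progressive nasality assimilation (vowel nasalisation): /a/ → [ã] after /n/; /ɛ/ → [ɛ̃] after /ŋ/; /a/ → [ã] after /ŋ/ — a vowel is nasalised by an immediately preceding nasal consonant.
/i/ sits next to the nasal /m/ and is therefore nasalised to [ĩ].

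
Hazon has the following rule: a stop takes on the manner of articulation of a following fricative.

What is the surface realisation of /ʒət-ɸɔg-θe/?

[ʒəsɸɔɣθe]

The rule targets /t/ (voiceless alveolar stop), which sits before the trigger /ɸ/ (fricative).
Changing only its manner to fricative gives [s] — the voiceless alveolar fricative.
At the second juncture, /g/ likewise becomes [ɣ] adjacent to /θ/.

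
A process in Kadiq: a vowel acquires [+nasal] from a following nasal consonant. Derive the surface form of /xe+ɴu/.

/e/ sits next to the nasal /ɴ/ and is therefore nasalised to [ẽ].

[xẽɴu]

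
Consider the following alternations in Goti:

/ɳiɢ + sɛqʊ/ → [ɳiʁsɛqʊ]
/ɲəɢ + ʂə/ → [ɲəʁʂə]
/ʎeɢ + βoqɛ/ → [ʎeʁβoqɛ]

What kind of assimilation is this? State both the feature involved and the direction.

Underlying /ɢ/ is realised as [ʁ] next to /s/; /s/ itself does not change.
/ɢ/ is a stop while /s/ is a fricative; the output [ʁ] is a fricative, matching the trigger — so the feature that spreads is manner.
Place and voice are unchanged, so the assimilation is partial, not total.
The other alternating forms pattern the same way: /ɢ/ → [ʁ] before /ʂ/ (stop → fricative, matching a fricative); /ɢ/ → [ʁ] before /β/ (stop → fricative, matching a fricative) — only manner changes, and always toward the following segment.
Since the segment that changes precedes the conditioning segment, the assimilation is regressive.

regressive manner assimilation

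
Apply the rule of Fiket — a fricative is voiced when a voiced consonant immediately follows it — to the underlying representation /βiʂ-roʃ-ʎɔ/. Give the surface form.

[βiʐroʒʎɔ]

/ʂ/ is a voiceless retroflex fricative. The following trigger /r/ is voiced, so /ʂ/ must become voiced as well.
The voiced retroflex fricative is [ʐ], so /ʂ/ → [ʐ].
The same rule applies at the second boundary: /ʃ/ → [ʒ] next to /ʎ/.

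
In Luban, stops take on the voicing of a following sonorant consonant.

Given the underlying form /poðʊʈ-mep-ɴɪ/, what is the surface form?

[poðʊɖmebɴɪ]

/ʈ/ is a voiceless retroflex stop. The following trigger /m/ is voiced, so /ʈ/ must become voiced as well.
A voiced retroflex stop is [ɖ], so the surface segment is [ɖ].
At the second juncture, /p/ likewise becomes [b] adjacent to /ɴ/.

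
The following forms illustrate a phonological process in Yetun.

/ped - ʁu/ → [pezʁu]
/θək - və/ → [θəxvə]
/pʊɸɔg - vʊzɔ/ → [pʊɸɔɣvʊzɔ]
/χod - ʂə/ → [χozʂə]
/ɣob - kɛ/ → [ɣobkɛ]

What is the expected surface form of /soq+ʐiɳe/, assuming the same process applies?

The data show regressive manner assimilation: /d/ → [z] before /ʁ/; /k/ → [x] before /v/; /g/ → [ɣ] before /v/; /d/ → [z] before /ʂ/. In each pair only manner changes, matching the following consonant, while place and voice stay constant.
No alternation appears in [ɣobkɛ]: there the adjacent consonants already agree in manner (/b/ and /k/ are both stops), so this form is consistent with the same rule.
The rule targets /q/ (voiceless uvular stop), which sits before the trigger /ʐ/ (fricative).
A voiceless uvular fricative is [χ], so the surface segment is [χ].

[soχʐiɳe]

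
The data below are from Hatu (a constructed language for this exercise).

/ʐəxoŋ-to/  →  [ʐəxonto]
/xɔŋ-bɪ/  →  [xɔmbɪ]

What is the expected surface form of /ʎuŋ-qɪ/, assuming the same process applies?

[ʎuɴqɪ]

The data show regressive place assimilation: /ŋ/ → [n] before /t/; /ŋ/ → [m] before /b/. In each pair only place changes, matching the following consonant, while manner and voice stay constant.
The rule targets /ŋ/ (voiced velar nasal), which sits before the trigger /q/ (uvular).
Changing only its place to uvular gives [ɴ] — the voiced uvular nasal.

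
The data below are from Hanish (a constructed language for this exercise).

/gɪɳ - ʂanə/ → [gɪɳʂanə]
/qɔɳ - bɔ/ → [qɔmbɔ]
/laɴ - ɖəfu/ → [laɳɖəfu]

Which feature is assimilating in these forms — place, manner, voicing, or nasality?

Comparing underlying and surface forms, /ɳ/ → [m] is the alternation; the neighbouring /b/ is constant.
/ɳ/ is retroflex while /b/ is bilabial; the output [m] is bilabial, matching the trigger — so the feature that spreads is place.
Checking the remaining alternation: /ɴ/ → [ɳ] before /ɖ/ (uvular → retroflex, matching retroflex) — only place changes, and always toward the following segment.
Nothing changes in [gɪɳʂanə]: there the adjacent consonants already agree in place (/ɳ/ and /ʂ/ are both retroflex), so this form is consistent with the same rule.

place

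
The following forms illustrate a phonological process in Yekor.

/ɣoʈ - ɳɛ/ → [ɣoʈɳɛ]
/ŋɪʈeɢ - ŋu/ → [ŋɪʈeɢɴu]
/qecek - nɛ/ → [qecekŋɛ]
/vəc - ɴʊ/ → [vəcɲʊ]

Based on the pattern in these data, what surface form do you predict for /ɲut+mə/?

[ɲutnə]

The data show progressive place assimilation: /ŋ/ → [ɴ] after /ɢ/; /n/ → [ŋ] after /k/; /ɴ/ → [ɲ] after /c/. In each pair only place changes, matching the preceding consonant, while manner and voice stay constant.
Nothing changes in [ɣoʈɳɛ]: there the adjacent consonants already agree in place (/ɳ/ and /ʈ/ are both retroflex), so this form is consistent with the same rule.
/m/ is a voiced bilabial nasal. The preceding trigger /t/ is alveolar, so /m/ must become alveolar as well.
Changing only its place to alveolar gives [n] — the voiced alveolar nasal.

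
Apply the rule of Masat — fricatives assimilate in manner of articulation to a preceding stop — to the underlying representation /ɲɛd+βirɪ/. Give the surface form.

[ɲɛdbirɪ]

The rule targets /β/ (voiced bilabial fricative), which sits after the trigger /d/ (stop).
A voiced bilabial stop is [b], so the surface segment is [b].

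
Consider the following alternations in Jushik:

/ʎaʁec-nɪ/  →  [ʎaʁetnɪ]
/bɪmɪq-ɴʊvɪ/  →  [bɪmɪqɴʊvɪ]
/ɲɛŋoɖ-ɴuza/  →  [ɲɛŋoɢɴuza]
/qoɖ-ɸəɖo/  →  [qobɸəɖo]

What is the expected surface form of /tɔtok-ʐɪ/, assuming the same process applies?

The data show regressive place assimilation: /c/ → [t] before /n/; /ɖ/ → [ɢ] before /ɴ/; /ɖ/ → [b] before /ɸ/. In each pair only place changes, matching the following consonant, while manner and voice stay constant.
No alternation appears in [bɪmɪqɴʊvɪ]: there the adjacent consonants already agree in place (/q/ and /ɴ/ are both uvular), so this form is consistent with the same rule.
The rule targets /k/ (voiceless velar stop), which sits before the trigger /ʐ/ (retroflex).
Changing only its place to retroflex gives [ʈ] — the voiceless retroflex stop.

[tɔtoʈʐɪ]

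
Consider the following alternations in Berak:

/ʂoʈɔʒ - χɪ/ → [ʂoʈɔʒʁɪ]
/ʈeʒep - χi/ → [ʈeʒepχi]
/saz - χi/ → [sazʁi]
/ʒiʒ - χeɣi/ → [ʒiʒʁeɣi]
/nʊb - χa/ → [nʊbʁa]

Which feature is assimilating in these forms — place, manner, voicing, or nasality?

Underlying /χ/ is realised as [ʁ] next to /ʒ/; /ʒ/ itself does not change.
/χ/ is voiceless while /ʒ/ is voiced; the output [ʁ] is voiced, matching the trigger — so the feature that spreads is voicing.
Checking the remaining alternations: /χ/ → [ʁ] after /z/ (voiceless → voiced, matching voiced); /χ/ → [ʁ] after /b/ (voiceless → voiced, matching voiced) — only voicing changes, and always toward the preceding segment.
No alternation appears in [ʈeʒepχi]: there the adjacent consonants already agree in voicing (/χ/ and /p/ are both voiceless), so this form is consistent with the same rule.

voicing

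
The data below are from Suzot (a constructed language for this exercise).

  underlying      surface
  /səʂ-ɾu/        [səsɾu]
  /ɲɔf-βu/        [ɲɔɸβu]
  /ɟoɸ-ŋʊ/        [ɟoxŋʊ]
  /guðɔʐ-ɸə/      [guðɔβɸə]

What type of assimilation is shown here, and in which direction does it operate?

regressive place assimilation

Underlying /ʂ/ is realised as [s] next to /ɾ/; /ɾ/ itself does not change.
The change retroflex → alveolar matches the place of the following /ɾ/, identifying this as place assimilation.
Manner and voice are unchanged, so the assimilation is partial, not total.
Checking the remaining alternations: /f/ → [ɸ] before /β/ (labiodental → bilabial, matching bilabial); /ɸ/ → [x] before /ŋ/ (bilabial → velar, matching velar); /ʐ/ → [β] before /ɸ/ (retroflex → bilabial, matching bilabial) — only place changes, and always toward the following segment.
The trigger is the following segment, so the direction is regressive (anticipatory).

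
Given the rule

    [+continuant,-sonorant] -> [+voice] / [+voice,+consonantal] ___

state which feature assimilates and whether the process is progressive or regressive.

The target ([+continuant,-sonorant], fricatives) acquires [+voice] next to a voiced consonant ([+voice,+consonantal]) — it takes on the voicing of its neighbour, so the feature that spreads is voicing.
The conditioning segment sits to the left of the focus bar, meaning the trigger precedes the segment that changes — progressive assimilation.

progressive voicing assimilation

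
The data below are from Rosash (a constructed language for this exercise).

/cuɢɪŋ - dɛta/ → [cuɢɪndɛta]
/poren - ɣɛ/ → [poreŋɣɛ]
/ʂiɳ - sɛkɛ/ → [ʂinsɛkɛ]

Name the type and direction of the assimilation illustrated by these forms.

regressive place assimilation

Comparing underlying and surface forms, /ŋ/ → [n] is the alternation; the neighbouring /d/ is constant.
/ŋ/ is velar while /d/ is alveolar; the output [n] is alveolar, matching the trigger — so the feature that spreads is place.
Manner and voice are unchanged, so the assimilation is partial, not total.
Checking the remaining alternations: /n/ → [ŋ] before /ɣ/ (alveolar → velar, matching velar); /ɳ/ → [n] before /s/ (retroflex → alveolar, matching alveolar) — only place changes, and always toward the following segment.
The trigger is the following segment, so the direction is regressive (anticipatory).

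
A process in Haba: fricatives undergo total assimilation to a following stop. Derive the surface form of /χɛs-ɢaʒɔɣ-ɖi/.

[χɛɢɢaʒɔɖɖi]

/s/ is the segment targeted by the rule; it sits immediately before /ɢ/, so it assimilates completely and surfaces as [ɢ].
The same rule applies at the second boundary: /ɣ/ → [ɖ] next to /ɖ/.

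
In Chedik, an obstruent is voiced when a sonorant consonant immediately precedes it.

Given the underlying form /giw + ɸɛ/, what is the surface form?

/ɸ/ is a voiceless bilabial fricative. The preceding trigger /w/ is voiced, so /ɸ/ must become voiced as well.
The voiced bilabial fricative is [β], so /ɸ/ → [β].

[giwβɛ]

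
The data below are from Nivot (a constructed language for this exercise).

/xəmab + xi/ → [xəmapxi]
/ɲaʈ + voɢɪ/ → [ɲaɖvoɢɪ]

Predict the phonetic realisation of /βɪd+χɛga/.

[βɪtχɛga]

The data show regressive voicing assimilation: /b/ → [p] before /x/; /ʈ/ → [ɖ] before /v/. In each pair only voicing changes, matching the following consonant, while place and manner stay constant.
/d/ is a voiced alveolar stop. The following trigger /χ/ is voiceless, so /d/ must become voiceless as well.
The voiceless alveolar stop is [t], so /d/ → [t].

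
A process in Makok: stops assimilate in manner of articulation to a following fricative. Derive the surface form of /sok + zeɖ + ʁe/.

The rule targets /k/ (voiceless velar stop), which sits before the trigger /z/ (fricative).
A voiceless velar fricative is [x], so the surface segment is [x].
The same rule applies at the second boundary: /ɖ/ → [ʐ] next to /ʁ/.

[soxzeʐʁe]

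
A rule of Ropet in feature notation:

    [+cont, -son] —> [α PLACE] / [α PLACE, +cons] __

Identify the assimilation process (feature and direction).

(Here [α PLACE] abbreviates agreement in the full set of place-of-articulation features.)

progressive place assimilation

The shared variable α links the value of the place features (abbreviated [PLACE]) on the target to the same value on the neighbouring segment, so place is the feature that assimilates.
Since the environment is written before the underscore, the trigger precedes the target; the direction is progressive.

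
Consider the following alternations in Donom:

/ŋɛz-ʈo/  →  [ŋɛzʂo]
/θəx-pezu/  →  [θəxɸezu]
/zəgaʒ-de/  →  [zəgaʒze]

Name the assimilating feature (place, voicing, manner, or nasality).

The segment that alternates is /ʈ/, which surfaces as [ʂ] when adjacent to /z/.
/ʈ/ is a stop while /z/ is a fricative; the output [ʂ] is a fricative, matching the trigger — so the feature that spreads is manner.
The other alternating forms pattern the same way: /p/ → [ɸ] after /x/ (stop → fricative, matching a fricative); /d/ → [z] after /ʒ/ (stop → fricative, matching a fricative) — only manner changes, and always toward the preceding segment.

manner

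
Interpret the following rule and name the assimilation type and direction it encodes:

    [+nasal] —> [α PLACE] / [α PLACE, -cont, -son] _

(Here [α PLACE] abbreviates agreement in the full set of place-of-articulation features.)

progressive place assimilation

The rule copies the place features (abbreviated [PLACE]) from the environment onto the target, so the assimilating feature is place.
Since the environment is written before the underscore, the trigger precedes the target; the direction is progressive.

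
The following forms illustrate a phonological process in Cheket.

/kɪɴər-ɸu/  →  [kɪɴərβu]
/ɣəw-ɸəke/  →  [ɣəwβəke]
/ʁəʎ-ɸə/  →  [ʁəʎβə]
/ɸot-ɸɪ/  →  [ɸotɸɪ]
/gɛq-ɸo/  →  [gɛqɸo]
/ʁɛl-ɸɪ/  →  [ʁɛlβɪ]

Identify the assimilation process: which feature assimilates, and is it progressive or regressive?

Comparing underlying and surface forms, /ɸ/ → [β] is the alternation; the neighbouring /r/ is constant.
/ɸ/ is voiceless while /r/ is voiced; the output [β] is voiced, matching the trigger — so the feature that spreads is voicing.
Place and manner are unchanged, so the assimilation is partial, not total.
Checking the remaining alternations: /ɸ/ → [β] after /w/ (voiceless → voiced, matching voiced); /ɸ/ → [β] after /ʎ/ (voiceless → voiced, matching voiced); /ɸ/ → [β] after /l/ (voiceless → voiced, matching voiced) — only voicing changes, and always toward the preceding segment.
Nothing changes in [ɸotɸɪ], [gɛqɸo]: there the adjacent consonants already agree in voicing (/ɸ/ and /t/ are both voiceless; /ɸ/ and /q/ are both voiceless), so these forms are consistent with the same rule.
The trigger is the preceding segment, so the direction is progressive (perseverative).

progressive voicing assimilation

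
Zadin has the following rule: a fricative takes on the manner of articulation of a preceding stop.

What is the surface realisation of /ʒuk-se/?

[ʒukte]

The rule targets /s/ (voiceless alveolar fricative), which sits after the trigger /k/ (stop).
The voiceless alveolar stop is [t], so /s/ → [t].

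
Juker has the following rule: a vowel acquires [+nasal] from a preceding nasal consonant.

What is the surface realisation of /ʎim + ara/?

The vowel /a/ is adjacent to the preceding nasal /m/, so it acquires [+nasal] and surfaces as [ã].

[ʎimãra]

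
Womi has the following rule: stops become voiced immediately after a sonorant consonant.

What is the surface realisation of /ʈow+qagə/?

/q/ is a voiceless uvular stop. The preceding trigger /w/ is voiced, so /q/ must become voiced as well.
The voiced uvular stop is [ɢ], so /q/ → [ɢ].

[ʈowɢagə]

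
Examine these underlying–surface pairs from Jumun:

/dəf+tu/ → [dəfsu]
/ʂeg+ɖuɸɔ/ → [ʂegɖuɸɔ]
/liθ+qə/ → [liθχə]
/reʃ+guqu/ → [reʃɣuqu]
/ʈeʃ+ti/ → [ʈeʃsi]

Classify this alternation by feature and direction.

Comparing underlying and surface forms, /t/ → [s] is the alternation; the neighbouring /f/ is constant.
/t/ is a stop while /f/ is a fricative; the output [s] is a fricative, matching the trigger — so the feature that spreads is manner.
Place and voice are unchanged, so the assimilation is partial, not total.
The other alternating forms pattern the same way: /q/ → [χ] after /θ/ (stop → fricative, matching a fricative); /g/ → [ɣ] after /ʃ/ (stop → fricative, matching a fricative); /t/ → [s] after /ʃ/ (stop → fricative, matching a fricative) — only manner changes, and always toward the preceding segment.
No alternation appears in [ʂegɖuɸɔ]: there the adjacent consonants already agree in manner (/ɖ/ and /g/ are both stops), so this form is consistent with the same rule.
The trigger is the preceding segment, so the direction is progressive (perseverative).

progressive manner assimilation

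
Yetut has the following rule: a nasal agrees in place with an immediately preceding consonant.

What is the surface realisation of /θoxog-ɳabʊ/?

[θoxogŋabʊ]

The rule targets /ɳ/ (voiced retroflex nasal), which sits after the trigger /g/ (velar).
The voiced velar nasal is [ŋ], so /ɳ/ → [ŋ].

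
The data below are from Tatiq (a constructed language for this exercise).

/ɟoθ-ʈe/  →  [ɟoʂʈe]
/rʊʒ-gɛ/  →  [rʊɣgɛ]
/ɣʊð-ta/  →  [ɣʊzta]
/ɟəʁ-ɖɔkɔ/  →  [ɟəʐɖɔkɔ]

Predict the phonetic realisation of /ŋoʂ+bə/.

The data show regressive place assimilation: /θ/ → [ʂ] before /ʈ/; /ʒ/ → [ɣ] before /g/; /ð/ → [z] before /t/; /ʁ/ → [ʐ] before /ɖ/. In each pair only place changes, matching the following consonant, while manner and voice stay constant.
The rule targets /ʂ/ (voiceless retroflex fricative), which sits before the trigger /b/ (bilabial).
The voiceless bilabial fricative is [ɸ], so /ʂ/ → [ɸ].

[ŋoɸbə]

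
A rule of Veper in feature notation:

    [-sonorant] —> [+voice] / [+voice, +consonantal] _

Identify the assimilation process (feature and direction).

progressive voicing assimilation

The target ([-sonorant], obstruents) acquires [+voice] next to a voiced consonant ([+voice, +consonantal]) — it takes on the voicing of its neighbour, so the feature that spreads is voicing.
Since the environment is written before the underscore, the trigger precedes the target; the direction is progressive.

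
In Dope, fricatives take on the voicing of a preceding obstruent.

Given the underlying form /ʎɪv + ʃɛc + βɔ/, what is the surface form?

[ʎɪvʒɛcɸɔ]

/ʃ/ is a voiceless postalveolar fricative. The preceding trigger /v/ is voiced, so /ʃ/ must become voiced as well.
A voiced postalveolar fricative is [ʒ], so the surface segment is [ʒ].
At the second juncture, /β/ likewise becomes [ɸ] adjacent to /c/.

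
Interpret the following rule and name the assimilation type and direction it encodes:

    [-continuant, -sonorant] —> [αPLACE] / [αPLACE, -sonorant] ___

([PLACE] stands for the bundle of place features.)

progressive place assimilation

The rule copies the place features (abbreviated [PLACE]) from the environment onto the target, so the assimilating feature is place.
The conditioning segment sits to the left of the focus bar, meaning the trigger precedes the segment that changes — progressive assimilation.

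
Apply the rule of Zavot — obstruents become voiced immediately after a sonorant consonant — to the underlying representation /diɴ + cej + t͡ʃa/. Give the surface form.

The rule targets /c/ (voiceless palatal stop), which sits after the trigger /ɴ/ (voiced).
The voiced palatal stop is [ɟ], so /c/ → [ɟ].
The same rule applies at the second boundary: /t͡ʃ/ → [d͡ʒ] next to /j/.

[diɴɟejd͡ʒa]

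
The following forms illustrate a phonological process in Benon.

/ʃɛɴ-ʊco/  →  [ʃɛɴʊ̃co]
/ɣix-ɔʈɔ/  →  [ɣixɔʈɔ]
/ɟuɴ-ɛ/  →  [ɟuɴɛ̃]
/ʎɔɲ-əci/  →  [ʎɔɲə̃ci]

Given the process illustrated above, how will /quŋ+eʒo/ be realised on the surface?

[quŋẽʒo]

The data show progressive nasality assimilation (vowel nasalisation): /ʊ/ → [ʊ̃] after /ɴ/; /ɛ/ → [ɛ̃] after /ɴ/; /ə/ → [ə̃] after /ɲ/ — a vowel is nasalised by an immediately preceding nasal consonant.
No change occurs in [ɣixɔʈɔ] because the vowel at the boundary is adjacent to an oral consonant, not a nasal (/ɔ/ next to /x/).
/e/ sits next to the nasal /ŋ/ and is therefore nasalised to [ẽ].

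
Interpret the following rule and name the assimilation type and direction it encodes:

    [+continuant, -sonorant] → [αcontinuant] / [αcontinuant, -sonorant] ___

progressive manner assimilation

The shared variable α links the value of [continuant] on the target to that of the neighbouring obstruent. [continuant] distinguishes stops from fricatives — a manner-of-articulation feature — so this is manner assimilation.
The conditioning segment sits to the left of the focus bar, meaning the trigger precedes the segment that changes — progressive assimilation.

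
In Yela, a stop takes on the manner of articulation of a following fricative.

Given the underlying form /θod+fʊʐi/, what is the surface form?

/d/ is a voiced alveolar stop. The following trigger /f/ is a fricative, so /d/ must become a fricative as well.
Changing only its manner to fricative gives [z] — the voiced alveolar fricative.

[θozfʊʐi]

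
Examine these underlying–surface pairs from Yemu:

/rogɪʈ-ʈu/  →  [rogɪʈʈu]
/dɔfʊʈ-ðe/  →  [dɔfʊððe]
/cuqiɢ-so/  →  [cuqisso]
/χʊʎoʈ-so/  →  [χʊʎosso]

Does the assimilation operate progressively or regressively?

The segment that alternates is /ʈ/, which surfaces as [ð] when adjacent to /ð/.
The output [ð] is identical to the trigger /ð/ — every feature (place, manner, voicing) has been copied — so this is total assimilation.
The remaining alternations confirm this: /ɢ/ → [s] before /s/; /ʈ/ → [s] before /s/ — in each case the output is a copy of the following consonant.
In [rogɪʈʈu] the two consonants at the boundary are already identical (/ʈ/ + /ʈ/), so the rule applies vacuously and nothing changes.
Since the segment that changes precedes the conditioning segment, the assimilation is regressive.

regressive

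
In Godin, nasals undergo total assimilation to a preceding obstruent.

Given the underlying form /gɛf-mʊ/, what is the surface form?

/m/ is the segment targeted by the rule; it sits immediately after /f/, so it assimilates completely and surfaces as [f].

[gɛffʊ]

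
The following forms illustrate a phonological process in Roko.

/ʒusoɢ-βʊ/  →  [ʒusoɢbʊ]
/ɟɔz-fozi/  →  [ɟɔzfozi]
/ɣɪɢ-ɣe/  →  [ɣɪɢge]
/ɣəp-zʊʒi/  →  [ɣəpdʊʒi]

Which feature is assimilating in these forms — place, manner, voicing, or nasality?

manner

The segment that alternates is /β/, which surfaces as [b] when adjacent to /ɢ/.
/β/ is a fricative while /ɢ/ is a stop; the output [b] is a stop, matching the trigger — so the feature that spreads is manner.
Checking the remaining alternations: /ɣ/ → [g] after /ɢ/ (fricative → stop, matching a stop); /z/ → [d] after /p/ (fricative → stop, matching a stop) — only manner changes, and always toward the preceding segment.
No alternation appears in [ɟɔzfozi]: there the adjacent consonants already agree in manner (/f/ and /z/ are both fricatives), so this form is consistent with the same rule.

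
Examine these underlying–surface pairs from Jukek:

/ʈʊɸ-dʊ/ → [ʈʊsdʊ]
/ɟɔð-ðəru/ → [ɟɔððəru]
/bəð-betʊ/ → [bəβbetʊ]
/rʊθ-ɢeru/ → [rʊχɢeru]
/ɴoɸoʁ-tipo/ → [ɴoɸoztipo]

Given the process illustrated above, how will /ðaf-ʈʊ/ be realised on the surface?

The data show regressive place assimilation: /ɸ/ → [s] before /d/; /ð/ → [β] before /b/; /θ/ → [χ] before /ɢ/; /ʁ/ → [z] before /t/. In each pair only place changes, matching the following consonant, while manner and voice stay constant.
No alternation appears in [ɟɔððəru]: there the adjacent consonants already agree in place (/ð/ and /ð/ are both dental), so this form is consistent with the same rule.
/f/ is a voiceless labiodental fricative. The following trigger /ʈ/ is retroflex, so /f/ must become retroflex as well.
A voiceless retroflex fricative is [ʂ], so the surface segment is [ʂ].

[ðaʂʈʊ]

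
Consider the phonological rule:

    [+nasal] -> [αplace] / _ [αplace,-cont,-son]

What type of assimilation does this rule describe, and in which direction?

regressive place assimilation

The rule copies the place features (abbreviated [place]) from the environment onto the target, so the assimilating feature is place.
Since the environment is written after the underscore, the trigger follows the target; the direction is regressive.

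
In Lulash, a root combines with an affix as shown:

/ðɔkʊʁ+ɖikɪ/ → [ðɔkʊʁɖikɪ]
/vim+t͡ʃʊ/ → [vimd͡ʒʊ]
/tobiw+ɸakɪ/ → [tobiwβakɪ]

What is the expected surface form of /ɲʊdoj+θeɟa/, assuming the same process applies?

The data show progressive voicing assimilation: /t͡ʃ/ → [d͡ʒ] after /m/; /ɸ/ → [β] after /w/. In each pair only voicing changes, matching the preceding consonant, while place and manner stay constant.
Nothing changes in [ðɔkʊʁɖikɪ]: there the adjacent consonants already agree in voicing (/ɖ/ and /ʁ/ are both voiced), so this form is consistent with the same rule.
The rule targets /θ/ (voiceless dental fricative), which sits after the trigger /j/ (voiced).
Changing only its voicing to voiced gives [ð] — the voiced dental fricative.

[ɲʊdojðeɟa]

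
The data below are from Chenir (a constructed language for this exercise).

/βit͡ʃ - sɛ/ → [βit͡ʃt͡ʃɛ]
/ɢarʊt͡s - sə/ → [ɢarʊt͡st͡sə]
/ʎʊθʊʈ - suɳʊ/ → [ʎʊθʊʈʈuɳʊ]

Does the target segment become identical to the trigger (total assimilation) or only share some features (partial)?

The segment that alternates is /s/, which surfaces as [t͡ʃ] when adjacent to /t͡ʃ/.
The output [t͡ʃ] is identical to the trigger /t͡ʃ/ — every feature (place, manner, voicing) has been copied — so this is total assimilation.
The other forms behave the same way: /s/ → [t͡s] after /t͡s/; /s/ → [ʈ] after /ʈ/ — in each case the output is a copy of the preceding consonant.

total assimilation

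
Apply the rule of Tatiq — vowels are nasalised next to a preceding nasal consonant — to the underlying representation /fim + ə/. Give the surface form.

The vowel /ə/ is adjacent to the preceding nasal /m/, so it acquires [+nasal] and surfaces as [ə̃].

[fimə̃]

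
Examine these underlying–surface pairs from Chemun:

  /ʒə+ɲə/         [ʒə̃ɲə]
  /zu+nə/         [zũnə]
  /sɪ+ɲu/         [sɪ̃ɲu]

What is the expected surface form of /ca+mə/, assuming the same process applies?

[cãmə]

The data show regressive nasality assimilation (vowel nasalisation): /ə/ → [ə̃] before /ɲ/; /u/ → [ũ] before /n/; /ɪ/ → [ɪ̃] before /ɲ/ — a vowel is nasalised by an immediately following nasal consonant.
/a/ sits next to the nasal /m/ and is therefore nasalised to [ã].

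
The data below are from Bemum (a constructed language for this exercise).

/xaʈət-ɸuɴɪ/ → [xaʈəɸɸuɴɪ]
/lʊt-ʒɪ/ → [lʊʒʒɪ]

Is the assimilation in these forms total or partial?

total assimilation

Comparing underlying and surface forms, /t/ → [ɸ] is the alternation; the neighbouring /ɸ/ is constant.
The output [ɸ] is identical to the trigger /ɸ/ — every feature (place, manner, voicing) has been copied — so this is total assimilation.
The other form behaves the same way: /t/ → [ʒ] before /ʒ/ — in each case the output is a copy of the following consonant.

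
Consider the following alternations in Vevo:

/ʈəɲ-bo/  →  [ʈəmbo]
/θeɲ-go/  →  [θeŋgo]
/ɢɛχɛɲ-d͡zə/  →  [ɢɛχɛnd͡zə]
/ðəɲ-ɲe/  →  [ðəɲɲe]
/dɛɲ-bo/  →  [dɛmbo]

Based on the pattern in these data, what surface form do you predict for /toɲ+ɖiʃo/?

The data show regressive place assimilation: /ɲ/ → [m] before /b/; /ɲ/ → [ŋ] before /g/; /ɲ/ → [n] before /d͡z/. In each pair only place changes, matching the following consonant, while manner and voice stay constant.
No alternation appears in [ðəɲɲe]: there the adjacent consonants already agree in place (/ɲ/ and /ɲ/ are both palatal), so this form is consistent with the same rule.
/ɲ/ is a voiced palatal nasal. The following trigger /ɖ/ is retroflex, so /ɲ/ must become retroflex as well.
The voiced retroflex nasal is [ɳ], so /ɲ/ → [ɳ].

[toɳɖiʃo]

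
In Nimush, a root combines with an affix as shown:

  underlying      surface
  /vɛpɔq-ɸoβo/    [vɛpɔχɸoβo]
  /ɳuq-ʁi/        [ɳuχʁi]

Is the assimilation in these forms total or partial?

Comparing underlying and surface forms, /q/ → [χ] is the alternation; the neighbouring /ɸ/ is constant.
The change stop → fricative matches the manner of the following /ɸ/, identifying this as manner assimilation.
Place and voice are unchanged, so the assimilation is partial, not total.
The same holds elsewhere in the data: /q/ → [χ] before /ʁ/ (stop → fricative, matching a fricative) — only manner changes, and always toward the following segment.

partial assimilation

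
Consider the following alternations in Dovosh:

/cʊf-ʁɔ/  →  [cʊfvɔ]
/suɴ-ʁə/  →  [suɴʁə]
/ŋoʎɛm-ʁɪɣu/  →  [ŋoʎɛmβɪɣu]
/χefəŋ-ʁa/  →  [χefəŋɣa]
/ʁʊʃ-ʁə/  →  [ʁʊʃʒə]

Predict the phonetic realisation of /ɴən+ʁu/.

[ɴənzu]

The data show progressive place assimilation: /ʁ/ → [v] after /f/; /ʁ/ → [β] after /m/; /ʁ/ → [ɣ] after /ŋ/; /ʁ/ → [ʒ] after /ʃ/. In each pair only place changes, matching the preceding consonant, while manner and voice stay constant.
No alternation appears in [suɴʁə]: there the adjacent consonants already agree in place (/ʁ/ and /ɴ/ are both uvular), so this form is consistent with the same rule.
/ʁ/ is a voiced uvular fricative. The preceding trigger /n/ is alveolar, so /ʁ/ must become alveolar as well.
A voiced alveolar fricative is [z], so the surface segment is [z].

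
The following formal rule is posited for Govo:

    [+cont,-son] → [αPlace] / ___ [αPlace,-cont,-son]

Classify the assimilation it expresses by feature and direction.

regressive place assimilation

The shared variable α links the value of the place features (abbreviated [Place]) on the target to the same value on the neighbouring segment, so place is the feature that assimilates.
The conditioning segment sits to the right of the focus bar, meaning the trigger follows the segment that changes — regressive assimilation.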